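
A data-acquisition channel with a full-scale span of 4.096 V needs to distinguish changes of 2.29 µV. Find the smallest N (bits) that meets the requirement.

Number of steps required ≥ 4.096 V / 2.29 µV = 1788646.29.
Need 2^N ≥ 1788646.29; 2^20 = 1048576, 2^21 = 2097152.
Minimum N = 21.

21 bits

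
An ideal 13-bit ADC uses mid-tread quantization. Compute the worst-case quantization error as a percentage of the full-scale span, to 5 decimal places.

Rounding → worst-case error = ½ LSB = V_FS/2^14, so 100/16384 = 0.00610352 % of full scale.

0.00610 %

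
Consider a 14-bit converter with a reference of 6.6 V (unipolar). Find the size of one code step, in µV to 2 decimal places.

402.83 µV

Full-scale span = 6.6 V.
LSB = 6.6 / 2^14 = 6.6 / 16384 = 0.000402832 V = 402.83 µV.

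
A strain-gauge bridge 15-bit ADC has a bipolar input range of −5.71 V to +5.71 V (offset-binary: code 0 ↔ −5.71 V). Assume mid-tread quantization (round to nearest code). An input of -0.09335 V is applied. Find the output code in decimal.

LSB = 11.42 V / 32768 = 348.51 µV.
(V_in − V_low)/LSB = (-0.09335 − (−5.71)) / 0.000348511 = 16116.146.
Round → code 16116.

code 16116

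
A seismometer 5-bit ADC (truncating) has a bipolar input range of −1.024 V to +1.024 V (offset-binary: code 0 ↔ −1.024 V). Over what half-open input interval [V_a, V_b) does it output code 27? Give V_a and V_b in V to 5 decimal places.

LSB = 2.048/2^5 = 64.000 mV.
V_a = V_low + 27·LSB = 0.704 V; V_b = V_low + 28·LSB = 0.768 V.

[0.70400 V, 0.76800 V)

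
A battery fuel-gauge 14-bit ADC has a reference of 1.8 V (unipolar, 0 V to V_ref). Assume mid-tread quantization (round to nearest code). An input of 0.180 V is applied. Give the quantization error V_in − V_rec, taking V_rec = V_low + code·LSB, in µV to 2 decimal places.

LSB = 1.8/2^14 = 109.86 µV.
(V_in − V_low)/LSB = (0.180 − 0)/0.000109863 = 1638.4000 → code 1638 (round).
Code 1638 maps back to 0 + 1638×0.000109863 V = 0.17995605 V.
V_in − V_rec = 4.39453e-05 V = 43.95 µV.

43.95 µV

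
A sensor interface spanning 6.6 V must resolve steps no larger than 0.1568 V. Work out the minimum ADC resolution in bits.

Number of steps required ≥ 6.6 V / 0.1568 V = 42.09.
Need 2^N ≥ 42.09; 2^5 = 32, 2^6 = 64.
Minimum N = 6.

6 bits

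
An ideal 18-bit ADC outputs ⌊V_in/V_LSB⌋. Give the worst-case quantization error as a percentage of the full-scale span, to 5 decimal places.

Truncating → worst-case error = 1 LSB = V_FS/2^18, so 100/262144 = 0.00038147 % of full scale.

0.00038 %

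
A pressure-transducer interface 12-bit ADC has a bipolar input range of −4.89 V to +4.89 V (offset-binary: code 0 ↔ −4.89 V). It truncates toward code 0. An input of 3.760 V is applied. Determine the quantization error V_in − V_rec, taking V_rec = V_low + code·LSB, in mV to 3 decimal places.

One LSB is 9.78 V / 4096 = 2.388 mV.
Scaled input = 3622.7403 LSBs, so code = 3622.
V_rec = (−4.89) + 3622·0.0023877 = 3.7582324 V.
Error = 3.760 − 3.7582324 = 0.00176758 V = 1.768 mV.

1.768 mV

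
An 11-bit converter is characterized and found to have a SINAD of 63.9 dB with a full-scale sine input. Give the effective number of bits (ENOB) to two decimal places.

10.32 bits

ENOB = (SINAD − 1.76) / 6.02 = (63.9 − 1.76)/6.02 = 10.322.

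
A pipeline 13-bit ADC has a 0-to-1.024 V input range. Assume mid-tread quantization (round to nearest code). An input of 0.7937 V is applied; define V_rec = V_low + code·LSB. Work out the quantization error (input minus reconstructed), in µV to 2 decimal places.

-50.00 µV

Step size: 1.024 V ÷ 2^13 = 125.00 µV.
Scaled input = 6349.6000 LSBs, so code = 6350.
V_rec = 0 + 6350·0.000125 = 0.79375 V.
Error = 0.7937 − 0.79375 = -5e-05 V = -50.00 µV.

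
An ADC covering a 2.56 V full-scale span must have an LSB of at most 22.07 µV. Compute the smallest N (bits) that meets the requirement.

17 bits

Number of steps required ≥ 2.56 V / 22.07 µV = 115994.56.
Need 2^N ≥ 115994.56; 2^16 = 65536, 2^17 = 131072.
Minimum N = 17.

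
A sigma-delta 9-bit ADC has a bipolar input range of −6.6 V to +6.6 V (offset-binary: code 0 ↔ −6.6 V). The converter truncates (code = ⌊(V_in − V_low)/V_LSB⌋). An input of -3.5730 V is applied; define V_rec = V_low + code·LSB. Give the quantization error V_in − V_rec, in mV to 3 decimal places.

10.594 mV

Step size: 13.2 V ÷ 2^9 = 25.781 mV.
(-3.5730 − (−6.6))/0.0257812 = 117.4109; ⌊·⌋ gives code 117.
Code 117 maps back to (−6.6) + 117×0.0257812 V = -3.5835937 V.
Difference: 0.0105938 V → 10.594 mV.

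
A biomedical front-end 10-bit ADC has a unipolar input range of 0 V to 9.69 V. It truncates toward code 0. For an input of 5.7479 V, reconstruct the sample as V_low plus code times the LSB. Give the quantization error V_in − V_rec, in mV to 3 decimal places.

3.925 mV

One LSB is 9.69 V / 1024 = 9.463 mV.
Scaled input = 607.4148 LSBs, so code = 607.
Reconstructed: 5.7439746 V.
Error = 5.7479 − 5.7439746 = 0.00392539 V = 3.925 mV.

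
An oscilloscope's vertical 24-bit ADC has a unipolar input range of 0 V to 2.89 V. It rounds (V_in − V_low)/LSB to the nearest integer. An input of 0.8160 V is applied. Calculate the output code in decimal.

code 4737096

LSB = 2.89 V / 16777216 = 0.17 µV.
(V_in − V_low)/LSB = (0.8160 − 0) / 1.72257e-07 = 4737096.282.
So the output code is 4737096.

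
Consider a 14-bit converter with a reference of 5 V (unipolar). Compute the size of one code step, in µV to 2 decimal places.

Full-scale span = 5 V.
LSB = 5 / 2^14 = 5 / 16384 = 0.000305176 V = 305.18 µV.

305.18 µV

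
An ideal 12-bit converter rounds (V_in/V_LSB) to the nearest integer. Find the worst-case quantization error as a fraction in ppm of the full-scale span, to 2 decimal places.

Rounding → worst-case error = ½ LSB = V_FS/2^13, so 1e+06/8192 = 122.07 ppm of full scale.

122.07 ppm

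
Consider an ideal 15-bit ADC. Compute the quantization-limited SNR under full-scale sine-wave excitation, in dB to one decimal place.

SNR ≈ 6.02·N + 1.76 dB = 6.02·15 + 1.76 = 92.06 dB.

92.1 dB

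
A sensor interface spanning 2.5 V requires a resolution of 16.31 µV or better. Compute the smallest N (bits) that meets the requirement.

Number of steps required ≥ 2.5 V / 16.31 µV = 153280.20.
Need 2^N ≥ 153280.20; 2^17 = 131072, 2^18 = 262144.
Minimum N = 18.

18 bits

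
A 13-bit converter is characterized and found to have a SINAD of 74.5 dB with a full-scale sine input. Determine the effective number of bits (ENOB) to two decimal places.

ENOB = (SINAD − 1.76) / 6.02 = (74.5 − 1.76)/6.02 = 12.083.

12.08 bits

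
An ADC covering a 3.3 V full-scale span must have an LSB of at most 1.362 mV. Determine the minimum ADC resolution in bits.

12 bits

Number of steps required ≥ 3.3 V / 1.362 mV = 2422.91.
Need 2^N ≥ 2422.91; 2^11 = 2048, 2^12 = 4096.
Minimum N = 12.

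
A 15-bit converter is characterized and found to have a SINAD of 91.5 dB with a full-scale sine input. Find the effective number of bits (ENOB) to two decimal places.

14.91 bits

ENOB = (SINAD − 1.76) / 6.02 = (91.5 − 1.76)/6.02 = 14.907.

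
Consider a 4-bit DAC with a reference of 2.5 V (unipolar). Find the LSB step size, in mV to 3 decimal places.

Full-scale span = 2.5 V.
LSB = 2.5 / 2^4 = 2.5 / 16 = 0.15625 V = 156.250 mV.

156.250 mV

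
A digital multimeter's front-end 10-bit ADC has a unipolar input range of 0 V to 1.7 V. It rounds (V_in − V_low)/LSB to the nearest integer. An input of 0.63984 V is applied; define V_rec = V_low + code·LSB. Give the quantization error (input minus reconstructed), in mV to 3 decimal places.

0.680 mV

One LSB is 1.7 V / 1024 = 1.660 mV.
(0.63984 − 0)/0.00166016 = 385.4095; round gives code 385.
V_rec = 0 + 385·0.00166016 = 0.63916016 V.
Error = 0.63984 − 0.63916016 = 0.000679844 V = 0.680 mV.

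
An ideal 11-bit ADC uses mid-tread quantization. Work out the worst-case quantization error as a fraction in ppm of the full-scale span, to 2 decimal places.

244.14 ppm

Rounding → worst-case error = ½ LSB = V_FS/2^12, so 1e+06/4096 = 244.141 ppm of full scale.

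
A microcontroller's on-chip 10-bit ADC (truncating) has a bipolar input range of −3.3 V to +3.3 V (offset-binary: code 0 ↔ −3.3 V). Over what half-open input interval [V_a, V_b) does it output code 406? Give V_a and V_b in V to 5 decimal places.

[-0.68320 V, -0.67676 V)

LSB = 6.6/2^10 = 6.445 mV.
V_a = V_low + 406·LSB = -0.683203 V; V_b = V_low + 407·LSB = -0.676758 V.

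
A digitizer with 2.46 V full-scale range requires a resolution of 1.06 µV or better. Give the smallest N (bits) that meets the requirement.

Number of steps required ≥ 2.46 V / 1.06 µV = 2320754.72.
Need 2^N ≥ 2320754.72; 2^21 = 2097152, 2^22 = 4194304.
Minimum N = 22.

22 bits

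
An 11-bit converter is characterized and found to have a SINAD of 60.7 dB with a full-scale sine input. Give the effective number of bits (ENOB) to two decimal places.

ENOB = (SINAD − 1.76) / 6.02 = (60.7 − 1.76)/6.02 = 9.791.

9.79 bits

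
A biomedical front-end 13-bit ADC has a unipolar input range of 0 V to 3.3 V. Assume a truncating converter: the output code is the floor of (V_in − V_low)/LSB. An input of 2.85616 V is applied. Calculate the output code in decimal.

Full-scale span = 3.3 V; LSB = 3.3/2^13 = 402.83 µV.
(V_in − V_low)/LSB = (2.85616 − 0) / 0.000402832 = 7090.201.
⌊·⌋(7090.201) = 7090.

code 7090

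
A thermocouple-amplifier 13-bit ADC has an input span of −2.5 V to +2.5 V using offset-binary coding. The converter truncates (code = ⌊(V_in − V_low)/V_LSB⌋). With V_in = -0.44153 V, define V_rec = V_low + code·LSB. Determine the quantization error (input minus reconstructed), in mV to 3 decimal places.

0.365 mV

LSB = 5/2^13 = 0.610 mV.
(V_in − V_low)/LSB = (-0.44153 − (−2.5))/0.000610352 = 3372.5972 → code 3372 (floor).
Code 3372 maps back to (−2.5) + 3372×0.000610352 V = -0.44189453 V.
V_in − V_rec = 0.000364531 V = 0.365 mV.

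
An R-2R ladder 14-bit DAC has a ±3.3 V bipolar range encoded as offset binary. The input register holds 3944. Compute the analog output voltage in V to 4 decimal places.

-1.7112 V

LSB = 6.6 V / 2^14 = 402.83 µV.
V_out = (−3.3) + 3944 × 0.000402832 V = -1.71123 V.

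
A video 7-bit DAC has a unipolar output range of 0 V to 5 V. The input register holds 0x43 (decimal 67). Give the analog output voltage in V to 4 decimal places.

LSB = 5 V / 2^7 = 39.062 mV.
Code 0x43 = 67 decimal.
V_out = 0 + 67 × 0.0390625 V = 2.61719 V.

2.6172 V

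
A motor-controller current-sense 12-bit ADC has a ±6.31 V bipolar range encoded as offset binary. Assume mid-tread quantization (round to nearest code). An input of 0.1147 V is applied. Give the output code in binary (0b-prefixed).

code 0b100000100101 (decimal 2085)

Full-scale span = 12.62 V; LSB = 12.62/2^12 = 3.081 mV.
(V_in − V_low)/LSB = (0.1147 − (−6.31)) / 0.00308105 = 2085.228.
round(2085.228) = 2085.
In binary (0b-prefixed): 0b100000100101.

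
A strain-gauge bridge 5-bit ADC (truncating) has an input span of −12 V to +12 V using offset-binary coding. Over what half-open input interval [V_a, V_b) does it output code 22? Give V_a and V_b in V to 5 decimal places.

[4.50000 V, 5.25000 V)

LSB = 24/2^5 = 0.7500 V.
V_a = V_low + 22·LSB = 4.5 V; V_b = V_low + 23·LSB = 5.25 V.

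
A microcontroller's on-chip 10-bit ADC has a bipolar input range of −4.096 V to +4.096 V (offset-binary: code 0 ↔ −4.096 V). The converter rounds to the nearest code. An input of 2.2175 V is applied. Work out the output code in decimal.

code 789

LSB = 8.192 V / 1024 = 8.000 mV.
Input sits at 789.188 steps above V_low.
round(789.188) = 789.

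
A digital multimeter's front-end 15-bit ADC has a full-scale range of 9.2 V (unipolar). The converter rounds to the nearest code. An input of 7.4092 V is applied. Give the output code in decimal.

code 26390

With 32768 levels over 9.2 V, one step is 280.76 µV.
Input sits at 26389.638 steps above V_low.
Round → code 26390.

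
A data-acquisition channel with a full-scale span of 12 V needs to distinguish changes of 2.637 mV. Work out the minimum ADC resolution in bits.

Number of steps required ≥ 12 V / 2.637 mV = 4550.63.
Need 2^N ≥ 4550.63; 2^12 = 4096, 2^13 = 8192.
Minimum N = 13.

13 bits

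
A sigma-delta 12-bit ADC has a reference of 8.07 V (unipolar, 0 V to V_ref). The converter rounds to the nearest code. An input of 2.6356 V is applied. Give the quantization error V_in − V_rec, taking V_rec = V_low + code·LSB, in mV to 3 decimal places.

-0.547 mV

LSB = 8.07/2^12 = 1.970 mV.
Scaled input = 1337.7221 LSBs, so code = 1338.
Code 1338 maps back to 0 + 1338×0.00197021 V = 2.6361475 V.
V_in − V_rec = -0.000547461 V = -0.547 mV.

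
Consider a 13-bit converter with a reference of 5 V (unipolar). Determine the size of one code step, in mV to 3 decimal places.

Full-scale span = 5 V.
LSB = 5 / 2^13 = 5 / 8192 = 0.000610352 V = 0.610 mV.

0.610 mV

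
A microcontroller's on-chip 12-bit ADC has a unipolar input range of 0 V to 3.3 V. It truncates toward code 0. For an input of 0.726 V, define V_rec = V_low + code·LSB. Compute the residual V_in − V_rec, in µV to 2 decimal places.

96.68 µV

One LSB is 3.3 V / 4096 = 0.806 mV.
(V_in − V_low)/LSB = (0.726 − 0)/0.000805664 = 901.1200 → code 901 (floor).
V_rec = 0 + 901·0.000805664 = 0.72590332 V.
Error = 0.726 − 0.72590332 = 9.66797e-05 V = 96.68 µV.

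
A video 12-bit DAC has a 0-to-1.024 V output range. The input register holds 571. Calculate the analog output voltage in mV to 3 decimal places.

LSB = 1.024 V / 2^12 = 250.00 µV.
V_out = 0 + 571 × 0.00025 V = 0.14275 V.
= 142.750 mV.

142.750 mV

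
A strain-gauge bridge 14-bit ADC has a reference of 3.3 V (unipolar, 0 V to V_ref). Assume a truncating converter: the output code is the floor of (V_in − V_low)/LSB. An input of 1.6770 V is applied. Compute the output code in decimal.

With 16384 levels over 3.3 V, one step is 201.42 µV.
(1.6770 − 0) / 0.000201416 = 8326.051 LSBs.
Floor → code 8326.

code 8326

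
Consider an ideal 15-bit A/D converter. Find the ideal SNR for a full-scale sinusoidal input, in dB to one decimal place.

92.1 dB

SNR ≈ 6.02·N + 1.76 dB = 6.02·15 + 1.76 = 92.06 dB.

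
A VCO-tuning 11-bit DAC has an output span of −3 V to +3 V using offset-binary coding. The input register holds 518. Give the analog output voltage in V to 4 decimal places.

-1.4824 V

LSB = 6 V / 2^11 = 2.930 mV.
V_out = (−3) + 518 × 0.00292969 V = -1.48242 V.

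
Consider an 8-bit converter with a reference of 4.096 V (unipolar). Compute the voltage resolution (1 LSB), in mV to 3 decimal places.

16.000 mV

Full-scale span = 4.096 V.
LSB = 4.096 / 2^8 = 4.096 / 256 = 0.016 V = 16.000 mV.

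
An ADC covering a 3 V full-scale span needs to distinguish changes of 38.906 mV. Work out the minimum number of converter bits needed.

Number of steps required ≥ 3 V / 38.906 mV = 77.11.
Need 2^N ≥ 77.11; 2^6 = 64, 2^7 = 128.
Minimum N = 7.

7 bits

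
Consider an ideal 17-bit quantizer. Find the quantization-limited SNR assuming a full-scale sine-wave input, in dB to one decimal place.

SNR ≈ 6.02·N + 1.76 dB = 6.02·17 + 1.76 = 104.10 dB.

104.1 dB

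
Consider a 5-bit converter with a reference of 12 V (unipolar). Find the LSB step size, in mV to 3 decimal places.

375.000 mV

Full-scale span = 12 V.
LSB = 12 / 2^5 = 12 / 32 = 0.375 V = 375.000 mV.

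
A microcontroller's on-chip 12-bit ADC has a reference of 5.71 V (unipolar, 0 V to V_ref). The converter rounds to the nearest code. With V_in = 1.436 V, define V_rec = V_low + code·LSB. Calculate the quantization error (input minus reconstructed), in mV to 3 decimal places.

LSB = 5.71/2^12 = 1.394 mV.
(V_in − V_low)/LSB = (1.436 − 0)/0.00139404 = 1030.0974 → code 1030 (round).
Reconstructed: 1.4358643 V.
Difference: 0.000135742 V → 0.136 mV.

0.136 mV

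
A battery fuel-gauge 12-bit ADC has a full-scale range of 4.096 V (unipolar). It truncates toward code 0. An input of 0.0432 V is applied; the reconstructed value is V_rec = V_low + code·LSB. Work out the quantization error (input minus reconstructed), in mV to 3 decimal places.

One LSB is 4.096 V / 4096 = 1.000 mV.
(0.0432 − 0)/0.001 = 43.2000; ⌊·⌋ gives code 43.
Reconstructed: 0.043 V.
Difference: 0.0002 V → 0.200 mV.

0.200 mV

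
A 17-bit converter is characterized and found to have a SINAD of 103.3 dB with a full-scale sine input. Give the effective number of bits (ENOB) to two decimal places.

ENOB = (SINAD − 1.76) / 6.02 = (103.3 − 1.76)/6.02 = 16.867.

16.87 bits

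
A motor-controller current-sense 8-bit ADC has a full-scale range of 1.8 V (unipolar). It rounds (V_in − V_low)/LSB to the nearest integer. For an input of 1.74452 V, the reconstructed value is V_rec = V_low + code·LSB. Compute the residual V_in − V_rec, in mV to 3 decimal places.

0.770 mV

LSB = 1.8/2^8 = 7.031 mV.
(1.74452 − 0)/0.00703125 = 248.1095; round gives code 248.
V_rec = 0 + 248·0.00703125 = 1.74375 V.
Difference: 0.00077 V → 0.770 mV.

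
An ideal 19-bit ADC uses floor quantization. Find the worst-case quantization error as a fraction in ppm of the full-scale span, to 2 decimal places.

1.91 ppm

Truncating → worst-case error = 1 LSB = V_FS/2^19, so 1e+06/524288 = 1.90735 ppm of full scale.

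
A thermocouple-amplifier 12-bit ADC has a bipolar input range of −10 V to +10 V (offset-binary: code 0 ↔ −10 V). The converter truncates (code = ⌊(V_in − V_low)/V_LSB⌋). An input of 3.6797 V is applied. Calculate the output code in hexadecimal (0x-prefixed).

code 0xAF1 (decimal 2801)

LSB = 20 V / 4096 = 4.883 mV.
Input sits at 2801.603 steps above V_low.
⌊·⌋(2801.603) = 2801.
In hexadecimal (0x-prefixed): 0xAF1.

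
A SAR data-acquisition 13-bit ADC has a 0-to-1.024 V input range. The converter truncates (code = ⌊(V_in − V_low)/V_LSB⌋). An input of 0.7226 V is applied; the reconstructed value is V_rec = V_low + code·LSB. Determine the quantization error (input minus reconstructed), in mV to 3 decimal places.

LSB = 1.024/2^13 = 125.00 µV.
(0.7226 − 0)/0.000125 = 5780.8000; ⌊·⌋ gives code 5780.
V_rec = 0 + 5780·0.000125 = 0.7225 V.
Difference: 0.0001 V → 0.100 mV.

0.100 mV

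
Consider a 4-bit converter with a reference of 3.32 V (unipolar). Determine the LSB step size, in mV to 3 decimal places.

207.500 mV

Full-scale span = 3.32 V.
LSB = 3.32 / 2^4 = 3.32 / 16 = 0.2075 V = 207.500 mV.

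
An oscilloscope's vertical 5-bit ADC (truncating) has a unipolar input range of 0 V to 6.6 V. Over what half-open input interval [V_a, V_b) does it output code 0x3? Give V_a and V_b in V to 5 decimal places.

[0.61875 V, 0.82500 V)

LSB = 6.6/2^5 = 206.250 mV.
Code 0x3 = 3 decimal.
V_a = V_low + 3·LSB = 0.61875 V; V_b = V_low + 4·LSB = 0.825 V.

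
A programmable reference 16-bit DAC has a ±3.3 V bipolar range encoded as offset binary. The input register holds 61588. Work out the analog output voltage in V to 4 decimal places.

LSB = 6.6 V / 2^16 = 100.71 µV.
V_out = (−3.3) + 61588 × 0.000100708 V = 2.9024 V.

2.9024 V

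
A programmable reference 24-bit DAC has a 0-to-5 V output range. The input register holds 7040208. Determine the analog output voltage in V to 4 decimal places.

2.0981 V

LSB = 5 V / 2^24 = 0.30 µV.
V_out = 0 + 7040208 × 2.98023e-07 V = 2.09815 V.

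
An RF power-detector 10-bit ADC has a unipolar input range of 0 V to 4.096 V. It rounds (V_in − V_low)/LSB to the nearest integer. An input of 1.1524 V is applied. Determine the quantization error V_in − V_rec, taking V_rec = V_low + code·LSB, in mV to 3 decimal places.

0.400 mV

One LSB is 4.096 V / 1024 = 4.000 mV.
(V_in − V_low)/LSB = (1.1524 − 0)/0.004 = 288.1000 → code 288 (round).
V_rec = 0 + 288·0.004 = 1.152 V.
Error = 1.1524 − 1.152 = 0.0004 V = 0.400 mV.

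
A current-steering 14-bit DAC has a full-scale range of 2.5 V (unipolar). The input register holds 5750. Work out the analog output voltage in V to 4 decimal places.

LSB = 2.5 V / 2^14 = 152.59 µV.
V_out = 0 + 5750 × 0.000152588 V = 0.87738 V.

0.8774 V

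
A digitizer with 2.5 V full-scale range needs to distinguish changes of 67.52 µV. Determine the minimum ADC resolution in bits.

16 bits

Number of steps required ≥ 2.5 V / 67.52 µV = 37026.07.
Need 2^N ≥ 37026.07; 2^15 = 32768, 2^16 = 65536.
Minimum N = 16.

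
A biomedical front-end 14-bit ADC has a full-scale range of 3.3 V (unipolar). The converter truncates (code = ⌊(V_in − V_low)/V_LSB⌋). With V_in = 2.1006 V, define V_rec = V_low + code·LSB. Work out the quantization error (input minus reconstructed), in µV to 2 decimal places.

One LSB is 3.3 V / 16384 = 201.42 µV.
(2.1006 − 0)/0.000201416 = 10429.1607; ⌊·⌋ gives code 10429.
Code 10429 maps back to 0 + 10429×0.000201416 V = 2.1005676 V.
V_in − V_rec = 3.2373e-05 V = 32.37 µV.

32.37 µV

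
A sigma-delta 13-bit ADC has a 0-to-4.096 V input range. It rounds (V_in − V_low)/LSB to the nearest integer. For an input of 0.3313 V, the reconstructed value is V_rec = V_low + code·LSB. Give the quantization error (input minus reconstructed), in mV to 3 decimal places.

-0.200 mV

One LSB is 4.096 V / 8192 = 0.500 mV.
(0.3313 − 0)/0.0005 = 662.6000; round gives code 663.
Code 663 maps back to 0 + 663×0.0005 V = 0.3315 V.
V_in − V_rec = -0.0002 V = -0.200 mV.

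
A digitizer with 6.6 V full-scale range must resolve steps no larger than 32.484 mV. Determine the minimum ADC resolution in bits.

Number of steps required ≥ 6.6 V / 32.484 mV = 203.18.
Need 2^N ≥ 203.18; 2^7 = 128, 2^8 = 256.
Minimum N = 8.

8 bits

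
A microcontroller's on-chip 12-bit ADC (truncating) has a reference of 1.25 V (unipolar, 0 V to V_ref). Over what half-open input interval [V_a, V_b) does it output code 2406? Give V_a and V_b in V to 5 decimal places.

LSB = 1.25/2^12 = 305.18 µV.
V_a = V_low + 2406·LSB = 0.734253 V; V_b = V_low + 2407·LSB = 0.734558 V.

[0.73425 V, 0.73456 V)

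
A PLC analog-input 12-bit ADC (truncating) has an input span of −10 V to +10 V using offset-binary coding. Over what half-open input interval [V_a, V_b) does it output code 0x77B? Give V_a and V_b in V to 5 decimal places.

[-0.64941 V, -0.64453 V)

LSB = 20/2^12 = 4.883 mV.
Code 0x77B = 1915 decimal.
V_a = V_low + 1915·LSB = -0.649414 V; V_b = V_low + 1916·LSB = -0.644531 V.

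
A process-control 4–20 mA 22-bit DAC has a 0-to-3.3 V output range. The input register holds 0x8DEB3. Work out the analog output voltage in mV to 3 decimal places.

LSB = 3.3 V / 2^22 = 0.79 µV.
Code 0x8DEB3 = 581299 decimal.
V_out = 0 + 581299 × 7.86781e-07 V = 0.457355 V.
= 457.355 mV.

457.355 mV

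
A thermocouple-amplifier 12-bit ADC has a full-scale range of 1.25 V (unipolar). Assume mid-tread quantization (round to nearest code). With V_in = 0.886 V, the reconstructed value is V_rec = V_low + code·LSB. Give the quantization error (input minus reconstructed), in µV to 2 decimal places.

One LSB is 1.25 V / 4096 = 305.18 µV.
Scaled input = 2903.2448 LSBs, so code = 2903.
V_rec = 0 + 2903·0.000305176 = 0.88592529 V.
V_in − V_rec = 7.4707e-05 V = 74.71 µV.

74.71 µV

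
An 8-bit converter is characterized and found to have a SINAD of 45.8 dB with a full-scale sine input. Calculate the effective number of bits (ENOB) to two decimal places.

7.32 bits

ENOB = (SINAD − 1.76) / 6.02 = (45.8 − 1.76)/6.02 = 7.316.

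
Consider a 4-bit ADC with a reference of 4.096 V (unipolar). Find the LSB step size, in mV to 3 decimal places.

256.000 mV

Full-scale span = 4.096 V.
LSB = 4.096 / 2^4 = 4.096 / 16 = 0.256 V = 256.000 mV.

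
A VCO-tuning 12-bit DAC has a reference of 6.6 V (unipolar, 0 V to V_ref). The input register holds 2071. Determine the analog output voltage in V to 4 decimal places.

LSB = 6.6 V / 2^12 = 1.611 mV.
V_out = 0 + 2071 × 0.00161133 V = 3.33706 V.

3.3371 V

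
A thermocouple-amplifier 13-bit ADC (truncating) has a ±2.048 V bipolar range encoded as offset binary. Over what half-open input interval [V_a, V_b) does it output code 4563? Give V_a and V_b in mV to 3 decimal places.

[233.500 mV, 234.000 mV)

LSB = 4.096/2^13 = 0.500 mV.
V_a = V_low + 4563·LSB = 0.2335 V; V_b = V_low + 4564·LSB = 0.234 V.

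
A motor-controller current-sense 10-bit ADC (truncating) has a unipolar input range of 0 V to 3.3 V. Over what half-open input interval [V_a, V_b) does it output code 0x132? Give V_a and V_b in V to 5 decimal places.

[0.98613 V, 0.98936 V)

LSB = 3.3/2^10 = 3.223 mV.
Code 0x132 = 306 decimal.
V_a = V_low + 306·LSB = 0.986133 V; V_b = V_low + 307·LSB = 0.989355 V.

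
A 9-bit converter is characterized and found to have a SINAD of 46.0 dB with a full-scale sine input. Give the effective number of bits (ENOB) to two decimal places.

7.35 bits

ENOB = (SINAD − 1.76) / 6.02 = (46.0 − 1.76)/6.02 = 7.349.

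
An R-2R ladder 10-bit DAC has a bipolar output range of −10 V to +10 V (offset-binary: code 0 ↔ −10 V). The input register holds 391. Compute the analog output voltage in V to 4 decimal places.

-2.3633 V

LSB = 20 V / 2^10 = 19.531 mV.
V_out = (−10) + 391 × 0.0195312 V = -2.36328 V.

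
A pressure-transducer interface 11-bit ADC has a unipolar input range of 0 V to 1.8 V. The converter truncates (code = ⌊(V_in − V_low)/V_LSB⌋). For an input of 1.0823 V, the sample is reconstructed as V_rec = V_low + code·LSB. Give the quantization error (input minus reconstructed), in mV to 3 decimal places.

One LSB is 1.8 V / 2048 = 0.879 mV.
(V_in − V_low)/LSB = (1.0823 − 0)/0.000878906 = 1231.4169 → code 1231 (floor).
Code 1231 maps back to 0 + 1231×0.000878906 V = 1.0819336 V.
Error = 1.0823 − 1.0819336 = 0.000366406 V = 0.366 mV.

0.366 mV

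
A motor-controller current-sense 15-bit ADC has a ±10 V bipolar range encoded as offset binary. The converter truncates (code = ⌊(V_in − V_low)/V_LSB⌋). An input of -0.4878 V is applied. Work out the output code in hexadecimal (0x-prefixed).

code 0x3CE0 (decimal 15584)

LSB = 20 V / 32768 = 0.610 mV.
(-0.4878 − (−10)) / 0.000610352 = 15584.788 LSBs.
So the output code is 15584.
In hexadecimal (0x-prefixed): 0x3CE0.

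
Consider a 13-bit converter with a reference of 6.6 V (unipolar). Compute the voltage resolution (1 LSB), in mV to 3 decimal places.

Full-scale span = 6.6 V.
LSB = 6.6 / 2^13 = 6.6 / 8192 = 0.000805664 V = 0.806 mV.

0.806 mV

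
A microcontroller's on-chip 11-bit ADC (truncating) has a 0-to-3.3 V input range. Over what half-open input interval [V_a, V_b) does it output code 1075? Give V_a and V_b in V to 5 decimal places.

LSB = 3.3/2^11 = 1.611 mV.
V_a = V_low + 1075·LSB = 1.73218 V; V_b = V_low + 1076·LSB = 1.73379 V.

[1.73218 V, 1.73379 V)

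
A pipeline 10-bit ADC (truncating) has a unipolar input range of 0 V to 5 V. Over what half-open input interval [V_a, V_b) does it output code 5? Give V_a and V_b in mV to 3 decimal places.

LSB = 5/2^10 = 4.883 mV.
V_a = V_low + 5·LSB = 0.0244141 V; V_b = V_low + 6·LSB = 0.0292969 V.

[24.414 mV, 29.297 mV)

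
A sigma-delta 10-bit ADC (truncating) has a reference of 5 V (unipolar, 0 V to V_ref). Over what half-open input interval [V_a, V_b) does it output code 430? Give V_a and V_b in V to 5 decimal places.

LSB = 5/2^10 = 4.883 mV.
V_a = V_low + 430·LSB = 2.09961 V; V_b = V_low + 431·LSB = 2.10449 V.

[2.09961 V, 2.10449 V)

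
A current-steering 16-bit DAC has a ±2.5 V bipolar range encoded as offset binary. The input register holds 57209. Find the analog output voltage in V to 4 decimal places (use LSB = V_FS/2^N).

1.8647 V

LSB = 5 V / 2^16 = 76.29 µV.
V_out = (−2.5) + 57209 × 7.62939e-05 V = 1.8647 V.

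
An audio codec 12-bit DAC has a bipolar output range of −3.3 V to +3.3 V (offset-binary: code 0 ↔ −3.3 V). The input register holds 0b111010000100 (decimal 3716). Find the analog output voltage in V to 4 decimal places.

2.6877 V

LSB = 6.6 V / 2^12 = 1.611 mV.
Code 0b111010000100 = 3716 decimal.
V_out = (−3.3) + 3716 × 0.00161133 V = 2.6877 V.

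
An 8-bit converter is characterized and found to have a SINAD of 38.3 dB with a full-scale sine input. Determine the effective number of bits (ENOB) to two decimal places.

6.07 bits

ENOB = (SINAD − 1.76) / 6.02 = (38.3 − 1.76)/6.02 = 6.070.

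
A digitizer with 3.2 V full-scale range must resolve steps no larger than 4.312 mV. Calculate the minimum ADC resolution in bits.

10 bits

Number of steps required ≥ 3.2 V / 4.312 mV = 742.12.
Need 2^N ≥ 742.12; 2^9 = 512, 2^10 = 1024.
Minimum N = 10.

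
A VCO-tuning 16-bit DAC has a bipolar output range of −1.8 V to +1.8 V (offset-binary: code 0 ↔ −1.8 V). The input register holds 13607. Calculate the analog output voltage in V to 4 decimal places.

-1.0525 V

LSB = 3.6 V / 2^16 = 54.93 µV.
V_out = (−1.8) + 13607 × 5.49316e-05 V = -1.05255 V.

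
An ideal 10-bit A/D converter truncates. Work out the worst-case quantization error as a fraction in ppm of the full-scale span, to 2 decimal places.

976.56 ppm

Truncating → worst-case error = 1 LSB = V_FS/2^10, so 1e+06/1024 = 976.562 ppm of full scale.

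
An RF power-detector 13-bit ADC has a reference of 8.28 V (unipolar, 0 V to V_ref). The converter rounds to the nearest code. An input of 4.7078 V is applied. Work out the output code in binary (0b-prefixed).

Full-scale span = 8.28 V; LSB = 8.28/2^13 = 1.011 mV.
(4.7078 − 0) / 0.00101074 = 4657.765 LSBs.
So the output code is 4658.
In binary (0b-prefixed): 0b1001000110010.

code 0b1001000110010 (decimal 4658)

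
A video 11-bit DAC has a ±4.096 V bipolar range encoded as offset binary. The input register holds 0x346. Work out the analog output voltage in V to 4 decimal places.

LSB = 8.192 V / 2^11 = 4.000 mV.
Code 0x346 = 838 decimal.
V_out = (−4.096) + 838 × 0.004 V = -0.744 V.

-0.7440 V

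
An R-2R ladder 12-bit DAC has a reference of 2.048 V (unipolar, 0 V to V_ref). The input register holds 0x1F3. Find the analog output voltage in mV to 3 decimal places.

LSB = 2.048 V / 2^12 = 0.500 mV.
Code 0x1F3 = 499 decimal.
V_out = 0 + 499 × 0.0005 V = 0.2495 V.
= 249.500 mV.

249.500 mV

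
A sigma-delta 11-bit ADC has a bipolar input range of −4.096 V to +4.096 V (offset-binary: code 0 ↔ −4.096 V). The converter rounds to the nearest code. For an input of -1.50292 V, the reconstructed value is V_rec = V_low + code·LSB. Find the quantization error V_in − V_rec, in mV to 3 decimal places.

Step size: 8.192 V ÷ 2^11 = 4.000 mV.
(-1.50292 − (−4.096))/0.004 = 648.2700; round gives code 648.
Code 648 maps back to (−4.096) + 648×0.004 V = -1.504 V.
Error = -1.50292 − (−1.504) = 0.00108 V = 1.080 mV.

1.080 mV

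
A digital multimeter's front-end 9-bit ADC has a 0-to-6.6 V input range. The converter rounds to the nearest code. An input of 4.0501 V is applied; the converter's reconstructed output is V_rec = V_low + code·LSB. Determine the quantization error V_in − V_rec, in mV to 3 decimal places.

2.444 mV

Step size: 6.6 V ÷ 2^9 = 12.891 mV.
(V_in − V_low)/LSB = (4.0501 − 0)/0.0128906 = 314.1896 → code 314 (round).
V_rec = 0 + 314·0.0128906 = 4.0476563 V.
V_in − V_rec = 0.00244375 V = 2.444 mV.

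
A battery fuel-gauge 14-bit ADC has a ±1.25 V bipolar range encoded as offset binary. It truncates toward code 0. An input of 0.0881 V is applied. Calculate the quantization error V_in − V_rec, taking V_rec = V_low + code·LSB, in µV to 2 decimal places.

56.79 µV

LSB = 2.5/2^14 = 152.59 µV.
(0.0881 − (−1.25))/0.000152588 = 8769.3722; ⌊·⌋ gives code 8769.
Reconstructed: 0.088043213 V.
V_in − V_rec = 5.67871e-05 V = 56.79 µV.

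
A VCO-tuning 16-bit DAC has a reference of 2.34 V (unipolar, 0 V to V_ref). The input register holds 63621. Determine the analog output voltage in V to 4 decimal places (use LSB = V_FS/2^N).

2.2716 V

LSB = 2.34 V / 2^16 = 35.71 µV.
V_out = 0 + 63621 × 3.57056e-05 V = 2.27162 V.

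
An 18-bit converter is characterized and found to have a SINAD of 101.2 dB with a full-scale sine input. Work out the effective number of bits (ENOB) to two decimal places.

ENOB = (SINAD − 1.76) / 6.02 = (101.2 − 1.76)/6.02 = 16.518.

16.52 bits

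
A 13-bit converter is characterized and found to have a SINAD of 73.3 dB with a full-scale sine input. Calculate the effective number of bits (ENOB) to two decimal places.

ENOB = (SINAD − 1.76) / 6.02 = (73.3 − 1.76)/6.02 = 11.884.

11.88 bits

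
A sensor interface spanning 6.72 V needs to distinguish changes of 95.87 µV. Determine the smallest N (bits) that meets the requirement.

Number of steps required ≥ 6.72 V / 95.87 µV = 70094.92.
Need 2^N ≥ 70094.92; 2^16 = 65536, 2^17 = 131072.
Minimum N = 17.

17 bits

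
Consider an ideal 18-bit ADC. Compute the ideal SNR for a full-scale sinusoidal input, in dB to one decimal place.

110.1 dB

SNR ≈ 6.02·N + 1.76 dB = 6.02·18 + 1.76 = 110.12 dB.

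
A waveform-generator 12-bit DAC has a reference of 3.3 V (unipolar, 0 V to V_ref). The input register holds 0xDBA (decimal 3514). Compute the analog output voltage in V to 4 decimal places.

LSB = 3.3 V / 2^12 = 0.806 mV.
Code 0xDBA = 3514 decimal.
V_out = 0 + 3514 × 0.000805664 V = 2.8311 V.

2.8311 V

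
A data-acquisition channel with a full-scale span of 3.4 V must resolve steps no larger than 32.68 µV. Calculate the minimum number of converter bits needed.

Number of steps required ≥ 3.4 V / 32.68 µV = 104039.17.
Need 2^N ≥ 104039.17; 2^16 = 65536, 2^17 = 131072.
Minimum N = 17.

17 bits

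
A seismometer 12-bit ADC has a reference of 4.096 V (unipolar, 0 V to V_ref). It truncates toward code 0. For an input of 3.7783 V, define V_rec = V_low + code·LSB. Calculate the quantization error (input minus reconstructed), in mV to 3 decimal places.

0.300 mV

Step size: 4.096 V ÷ 2^12 = 1.000 mV.
Scaled input = 3778.3000 LSBs, so code = 3778.
Reconstructed: 3.778 V.
Difference: 0.0003 V → 0.300 mV.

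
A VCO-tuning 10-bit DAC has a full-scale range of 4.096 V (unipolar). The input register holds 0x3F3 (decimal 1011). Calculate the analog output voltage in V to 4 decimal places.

4.0440 V

LSB = 4.096 V / 2^10 = 4.000 mV.
Code 0x3F3 = 1011 decimal.
V_out = 0 + 1011 × 0.004 V = 4.044 V.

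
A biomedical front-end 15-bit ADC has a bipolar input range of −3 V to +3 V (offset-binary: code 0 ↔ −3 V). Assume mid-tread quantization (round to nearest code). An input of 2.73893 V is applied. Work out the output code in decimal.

code 31342

With 32768 levels over 6 V, one step is 183.11 µV.
(V_in − V_low)/LSB = (2.73893 − (−3)) / 0.000183105 = 31342.210.
round(31342.210) = 31342.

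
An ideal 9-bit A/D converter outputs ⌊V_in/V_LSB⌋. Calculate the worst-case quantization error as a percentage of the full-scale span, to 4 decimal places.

0.1953 %

Truncating → worst-case error = 1 LSB = V_FS/2^9, so 100/512 = 0.195312 % of full scale.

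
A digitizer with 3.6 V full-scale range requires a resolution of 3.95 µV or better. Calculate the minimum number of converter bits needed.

Number of steps required ≥ 3.6 V / 3.95 µV = 911392.41.
Need 2^N ≥ 911392.41; 2^19 = 524288, 2^20 = 1048576.
Minimum N = 20.

20 bits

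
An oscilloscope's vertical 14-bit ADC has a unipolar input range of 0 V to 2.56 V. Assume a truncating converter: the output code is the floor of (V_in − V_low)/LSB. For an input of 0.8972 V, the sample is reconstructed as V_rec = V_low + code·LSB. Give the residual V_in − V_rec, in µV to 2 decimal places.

Step size: 2.56 V ÷ 2^14 = 156.25 µV.
Scaled input = 5742.0800 LSBs, so code = 5742.
Reconstructed: 0.8971875 V.
V_in − V_rec = 1.25e-05 V = 12.50 µV.

12.50 µV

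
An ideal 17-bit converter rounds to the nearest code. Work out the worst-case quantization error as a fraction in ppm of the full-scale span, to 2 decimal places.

3.81 ppm

Rounding → worst-case error = ½ LSB = V_FS/2^18, so 1e+06/262144 = 3.8147 ppm of full scale.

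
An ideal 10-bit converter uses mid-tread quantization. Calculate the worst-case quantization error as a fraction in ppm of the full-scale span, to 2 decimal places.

Rounding → worst-case error = ½ LSB = V_FS/2^11, so 1e+06/2048 = 488.281 ppm of full scale.

488.28 ppm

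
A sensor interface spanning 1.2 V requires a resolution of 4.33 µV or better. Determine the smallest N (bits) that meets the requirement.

Number of steps required ≥ 1.2 V / 4.33 µV = 277136.26.
Need 2^N ≥ 277136.26; 2^18 = 262144, 2^19 = 524288.
Minimum N = 19.

19 bits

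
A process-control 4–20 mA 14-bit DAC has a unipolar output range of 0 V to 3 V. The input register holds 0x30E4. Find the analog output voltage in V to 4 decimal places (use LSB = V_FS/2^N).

2.2917 V

LSB = 3 V / 2^14 = 183.11 µV.
Code 0x30E4 = 12516 decimal.
V_out = 0 + 12516 × 0.000183105 V = 2.29175 V.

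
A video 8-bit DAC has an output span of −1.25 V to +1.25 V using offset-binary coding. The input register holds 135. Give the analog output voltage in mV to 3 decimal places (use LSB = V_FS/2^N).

68.359 mV

LSB = 2.5 V / 2^8 = 9.766 mV.
V_out = (−1.25) + 135 × 0.00976562 V = 0.0683594 V.
= 68.359 mV.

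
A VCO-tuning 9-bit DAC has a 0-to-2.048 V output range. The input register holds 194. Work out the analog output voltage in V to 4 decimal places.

LSB = 2.048 V / 2^9 = 4.000 mV.
V_out = 0 + 194 × 0.004 V = 0.776 V.

0.7760 V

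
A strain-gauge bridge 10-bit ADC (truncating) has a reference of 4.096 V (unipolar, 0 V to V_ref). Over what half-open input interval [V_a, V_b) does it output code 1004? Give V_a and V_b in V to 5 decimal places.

LSB = 4.096/2^10 = 4.000 mV.
V_a = V_low + 1004·LSB = 4.016 V; V_b = V_low + 1005·LSB = 4.02 V.

[4.01600 V, 4.02000 V)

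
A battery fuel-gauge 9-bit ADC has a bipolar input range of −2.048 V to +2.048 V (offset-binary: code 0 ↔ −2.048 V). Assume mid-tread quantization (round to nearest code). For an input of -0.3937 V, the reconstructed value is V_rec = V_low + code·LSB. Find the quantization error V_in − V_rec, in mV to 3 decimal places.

-1.700 mV

Step size: 4.096 V ÷ 2^9 = 8.000 mV.
Scaled input = 206.7875 LSBs, so code = 207.
Reconstructed: -0.392 V.
V_in − V_rec = -0.0017 V = -1.700 mV.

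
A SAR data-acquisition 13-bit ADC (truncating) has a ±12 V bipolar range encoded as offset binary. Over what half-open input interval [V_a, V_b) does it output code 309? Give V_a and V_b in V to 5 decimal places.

[-11.09473 V, -11.09180 V)

LSB = 24/2^13 = 2.930 mV.
V_a = V_low + 309·LSB = -11.0947 V; V_b = V_low + 310·LSB = -11.0918 V.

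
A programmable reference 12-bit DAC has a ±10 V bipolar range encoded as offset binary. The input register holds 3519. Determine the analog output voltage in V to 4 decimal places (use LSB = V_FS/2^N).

LSB = 20 V / 2^12 = 4.883 mV.
V_out = (−10) + 3519 × 0.00488281 V = 7.18262 V.

7.1826 V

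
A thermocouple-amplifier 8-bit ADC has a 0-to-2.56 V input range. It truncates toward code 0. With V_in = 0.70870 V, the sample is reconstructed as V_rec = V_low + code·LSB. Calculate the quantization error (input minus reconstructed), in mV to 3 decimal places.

One LSB is 2.56 V / 256 = 10.000 mV.
Scaled input = 70.8700 LSBs, so code = 70.
V_rec = 0 + 70·0.01 = 0.7 V.
Difference: 0.0087 V → 8.700 mV.

8.700 mV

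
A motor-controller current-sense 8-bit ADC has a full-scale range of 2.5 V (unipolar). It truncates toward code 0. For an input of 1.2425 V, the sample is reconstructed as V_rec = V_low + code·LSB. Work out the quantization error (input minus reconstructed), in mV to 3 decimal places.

2.266 mV

One LSB is 2.5 V / 256 = 9.766 mV.
(1.2425 − 0)/0.00976562 = 127.2320; ⌊·⌋ gives code 127.
Code 127 maps back to 0 + 127×0.00976562 V = 1.2402344 V.
V_in − V_rec = 0.00226562 V = 2.266 mV.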